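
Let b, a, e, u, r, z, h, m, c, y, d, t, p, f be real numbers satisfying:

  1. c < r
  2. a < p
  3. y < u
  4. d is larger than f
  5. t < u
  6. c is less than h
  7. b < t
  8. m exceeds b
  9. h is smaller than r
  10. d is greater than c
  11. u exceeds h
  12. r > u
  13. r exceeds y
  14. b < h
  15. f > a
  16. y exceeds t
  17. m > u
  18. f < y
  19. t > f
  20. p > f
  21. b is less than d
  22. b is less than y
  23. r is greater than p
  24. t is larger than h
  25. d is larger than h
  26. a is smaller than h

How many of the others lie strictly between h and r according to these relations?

3

The relations place h below r. An element lies strictly between them when it is forced above h and also forced below r.
Above h: {t, y, d, u, m}. Below r: {a, b, c, f, t, p, y, u}.
Intersection: {t, y, u} — 3.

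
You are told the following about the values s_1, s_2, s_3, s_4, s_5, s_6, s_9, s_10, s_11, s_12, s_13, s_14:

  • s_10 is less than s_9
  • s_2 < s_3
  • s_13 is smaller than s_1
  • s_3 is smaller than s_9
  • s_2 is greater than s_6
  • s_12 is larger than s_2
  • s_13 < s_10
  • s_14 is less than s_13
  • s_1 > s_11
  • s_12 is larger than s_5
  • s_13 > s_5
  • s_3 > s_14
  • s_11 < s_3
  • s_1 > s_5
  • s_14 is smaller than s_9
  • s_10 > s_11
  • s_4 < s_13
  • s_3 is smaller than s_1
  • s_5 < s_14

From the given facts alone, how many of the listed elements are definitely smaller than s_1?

From s_1 the given relations immediately reach s_5, s_11, s_13, s_3.
From those, s_4, s_2, s_14 — 7 in total.
From those, s_6 — 8 in total.
No other element is forced below s_1 by the given relations, so the count is 8.

8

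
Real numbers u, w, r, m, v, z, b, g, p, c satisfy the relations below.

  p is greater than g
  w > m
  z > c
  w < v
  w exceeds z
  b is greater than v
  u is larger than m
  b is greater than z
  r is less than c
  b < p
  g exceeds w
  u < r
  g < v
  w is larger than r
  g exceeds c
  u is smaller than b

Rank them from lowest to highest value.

m < u < r < c < z < w < g < v < b < p

The consecutive links are each given: m < u; u < r; r < c; c < z; z < w; w < g; g < v; v < b; b < p.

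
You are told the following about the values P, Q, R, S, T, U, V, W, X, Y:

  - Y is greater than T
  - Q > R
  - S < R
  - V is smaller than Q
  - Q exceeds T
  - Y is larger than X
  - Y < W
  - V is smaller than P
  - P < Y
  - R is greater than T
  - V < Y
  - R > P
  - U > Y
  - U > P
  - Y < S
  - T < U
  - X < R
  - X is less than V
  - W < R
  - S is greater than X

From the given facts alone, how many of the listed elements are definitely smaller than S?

From S the given relations immediately reach X, Y.
From those, V, P, T — 5 in total.
No other element is forced below S by the given relations, so the count is 5.

5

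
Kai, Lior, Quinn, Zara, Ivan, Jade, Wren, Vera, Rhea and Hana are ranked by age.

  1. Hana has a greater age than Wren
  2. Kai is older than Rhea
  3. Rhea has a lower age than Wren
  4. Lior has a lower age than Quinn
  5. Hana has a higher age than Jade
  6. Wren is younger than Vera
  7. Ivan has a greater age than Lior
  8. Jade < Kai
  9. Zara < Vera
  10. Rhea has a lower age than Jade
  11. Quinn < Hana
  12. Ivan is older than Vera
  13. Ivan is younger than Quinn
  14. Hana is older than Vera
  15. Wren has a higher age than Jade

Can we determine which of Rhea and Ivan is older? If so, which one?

The relevant relations are Rhea < Jade; Jade < Wren; Wren < Vera; Vera < Ivan.
Together: Rhea < Jade < Wren < Vera < Ivan.
So Ivan is older.

Ivan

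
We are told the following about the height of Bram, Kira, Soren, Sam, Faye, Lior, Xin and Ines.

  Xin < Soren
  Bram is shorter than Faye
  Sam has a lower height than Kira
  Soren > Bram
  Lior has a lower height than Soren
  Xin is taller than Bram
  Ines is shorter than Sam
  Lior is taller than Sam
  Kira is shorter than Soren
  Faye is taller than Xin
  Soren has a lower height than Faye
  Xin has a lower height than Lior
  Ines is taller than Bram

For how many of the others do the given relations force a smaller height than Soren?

6

The elements the relations force below Soren are Bram, Ines, Sam, Kira, Xin, Lior — no chain reaches any other.
That is 6.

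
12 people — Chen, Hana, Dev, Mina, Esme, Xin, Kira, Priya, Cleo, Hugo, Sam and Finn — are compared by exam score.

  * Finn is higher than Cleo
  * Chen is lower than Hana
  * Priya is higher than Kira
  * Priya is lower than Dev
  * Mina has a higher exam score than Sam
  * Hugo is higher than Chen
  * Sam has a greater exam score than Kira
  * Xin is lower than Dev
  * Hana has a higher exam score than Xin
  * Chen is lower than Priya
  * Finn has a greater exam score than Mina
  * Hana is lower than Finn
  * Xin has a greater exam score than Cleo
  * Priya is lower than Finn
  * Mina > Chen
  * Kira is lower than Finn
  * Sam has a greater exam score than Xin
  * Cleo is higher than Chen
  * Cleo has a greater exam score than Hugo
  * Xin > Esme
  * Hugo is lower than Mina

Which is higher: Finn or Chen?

Chen < Hugo and Hugo < Cleo give Chen < Cleo.
Then Cleo < Xin extends the chain to Xin.
Then Xin < Sam extends the chain to Sam.
With Sam < Mina: Chen < Hugo < Cleo < Xin < Sam < Mina.
Then Mina < Finn extends the chain to Finn.
So Chen < Finn; Finn is the higher of the two.

Finn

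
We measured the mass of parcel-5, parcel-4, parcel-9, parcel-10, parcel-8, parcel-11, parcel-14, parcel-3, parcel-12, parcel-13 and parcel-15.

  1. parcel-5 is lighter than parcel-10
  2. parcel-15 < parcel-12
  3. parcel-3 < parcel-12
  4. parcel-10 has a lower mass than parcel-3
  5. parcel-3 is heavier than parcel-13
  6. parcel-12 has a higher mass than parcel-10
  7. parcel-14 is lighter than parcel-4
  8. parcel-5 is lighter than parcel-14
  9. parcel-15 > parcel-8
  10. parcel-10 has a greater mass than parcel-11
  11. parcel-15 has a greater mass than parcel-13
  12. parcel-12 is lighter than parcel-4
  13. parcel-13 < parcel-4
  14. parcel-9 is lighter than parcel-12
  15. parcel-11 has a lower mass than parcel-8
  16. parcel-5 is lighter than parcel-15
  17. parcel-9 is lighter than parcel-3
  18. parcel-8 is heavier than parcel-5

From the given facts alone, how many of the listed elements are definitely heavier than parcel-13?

The elements the relations force above parcel-13 are parcel-3, parcel-15, parcel-12, parcel-4 — no chain reaches any other.
That is 4.

4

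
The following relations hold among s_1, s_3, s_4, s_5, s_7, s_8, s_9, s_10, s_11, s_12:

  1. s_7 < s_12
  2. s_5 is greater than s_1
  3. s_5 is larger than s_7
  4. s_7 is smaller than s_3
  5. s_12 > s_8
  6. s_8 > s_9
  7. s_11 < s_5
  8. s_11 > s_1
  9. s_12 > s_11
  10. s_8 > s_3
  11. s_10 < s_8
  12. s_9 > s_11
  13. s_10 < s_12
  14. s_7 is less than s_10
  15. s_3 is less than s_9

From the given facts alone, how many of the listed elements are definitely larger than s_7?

6

From s_7 the given relations immediately reach s_3, s_10, s_5, s_12.
From those, s_9, s_8 — 6 in total.
No other element is forced above s_7 by the given relations, so the count is 6.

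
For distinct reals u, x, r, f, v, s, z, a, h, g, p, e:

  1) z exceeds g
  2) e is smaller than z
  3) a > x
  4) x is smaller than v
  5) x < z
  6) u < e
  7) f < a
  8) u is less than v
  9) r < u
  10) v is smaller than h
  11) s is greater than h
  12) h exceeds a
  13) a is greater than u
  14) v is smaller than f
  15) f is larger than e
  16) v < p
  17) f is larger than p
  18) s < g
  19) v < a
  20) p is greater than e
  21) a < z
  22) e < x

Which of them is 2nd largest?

g

Piecing the relations together gives one ordering: r < u < e < x < v < p < f < a < h < s < g < z.
The 2nd largest is g.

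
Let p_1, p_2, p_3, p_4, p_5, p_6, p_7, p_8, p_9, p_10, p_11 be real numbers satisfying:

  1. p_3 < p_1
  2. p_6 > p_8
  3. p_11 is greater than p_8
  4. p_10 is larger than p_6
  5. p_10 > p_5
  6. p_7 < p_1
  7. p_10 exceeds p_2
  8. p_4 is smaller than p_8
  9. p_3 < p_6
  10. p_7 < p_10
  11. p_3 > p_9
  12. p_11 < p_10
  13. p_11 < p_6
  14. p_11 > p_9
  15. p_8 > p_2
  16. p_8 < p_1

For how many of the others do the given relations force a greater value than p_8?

Directly above p_8: p_11, p_6, p_1.
One step further: p_10 (4 so far).
No other element is forced above p_8 by the given relations, so the count is 4.

4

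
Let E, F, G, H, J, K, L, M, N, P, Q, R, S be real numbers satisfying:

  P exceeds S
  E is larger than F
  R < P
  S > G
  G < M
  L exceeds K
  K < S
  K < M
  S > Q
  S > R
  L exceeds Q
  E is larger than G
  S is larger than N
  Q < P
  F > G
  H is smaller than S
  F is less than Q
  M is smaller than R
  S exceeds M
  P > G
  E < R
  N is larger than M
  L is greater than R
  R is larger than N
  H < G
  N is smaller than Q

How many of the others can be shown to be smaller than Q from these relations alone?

Directly below Q: N, F.
One step further: G, M (4 so far).
One step further: H, K (6 so far).
No other element is forced below Q by the given relations, so the count is 6.

6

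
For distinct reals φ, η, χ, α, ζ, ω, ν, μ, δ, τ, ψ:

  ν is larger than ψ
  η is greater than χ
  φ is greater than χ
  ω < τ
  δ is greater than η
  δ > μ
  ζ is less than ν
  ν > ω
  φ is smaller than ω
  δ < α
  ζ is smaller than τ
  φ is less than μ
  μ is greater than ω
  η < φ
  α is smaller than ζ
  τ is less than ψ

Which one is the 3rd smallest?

Piecing the relations together gives one ordering: χ < η < φ < ω < μ < δ < α < ζ < τ < ψ < ν.
The 3rd smallest is φ.

φ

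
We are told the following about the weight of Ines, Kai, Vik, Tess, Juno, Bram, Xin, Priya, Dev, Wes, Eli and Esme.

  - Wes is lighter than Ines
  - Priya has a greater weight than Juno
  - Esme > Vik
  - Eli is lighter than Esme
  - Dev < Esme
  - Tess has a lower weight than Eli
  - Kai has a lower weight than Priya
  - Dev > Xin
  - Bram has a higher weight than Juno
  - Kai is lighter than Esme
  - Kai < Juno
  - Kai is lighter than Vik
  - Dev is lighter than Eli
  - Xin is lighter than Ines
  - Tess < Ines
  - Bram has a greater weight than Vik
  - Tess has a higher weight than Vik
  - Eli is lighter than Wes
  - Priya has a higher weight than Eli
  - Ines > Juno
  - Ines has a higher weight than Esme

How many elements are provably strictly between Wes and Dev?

Chaining upward from Dev reaches: Eli, Esme, Ines, Priya.
Chaining downward from Wes reaches: Kai, Xin, Vik, Tess, Eli.
Strictly between Dev and Wes are those in both lists: Eli — 1 element.

1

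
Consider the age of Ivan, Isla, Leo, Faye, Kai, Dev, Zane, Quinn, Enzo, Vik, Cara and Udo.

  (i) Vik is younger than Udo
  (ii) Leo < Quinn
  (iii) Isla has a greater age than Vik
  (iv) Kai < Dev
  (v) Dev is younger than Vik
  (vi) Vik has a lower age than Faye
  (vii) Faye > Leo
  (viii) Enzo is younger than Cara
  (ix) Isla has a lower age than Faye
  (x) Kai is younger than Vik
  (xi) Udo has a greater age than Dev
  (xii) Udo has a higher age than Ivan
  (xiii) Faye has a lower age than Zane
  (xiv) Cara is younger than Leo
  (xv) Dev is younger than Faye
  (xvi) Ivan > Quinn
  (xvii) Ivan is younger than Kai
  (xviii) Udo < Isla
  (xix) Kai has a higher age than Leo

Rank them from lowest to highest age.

Each adjacent pair is fixed by a given relation: Enzo < Cara; Cara < Leo; Leo < Quinn; Quinn < Ivan; Ivan < Kai; Kai < Dev; Dev < Vik; Vik < Udo; Udo < Isla; Isla < Faye; Faye < Zane. Chaining them end to end gives the full order.

Enzo < Cara < Leo < Quinn < Ivan < Kai < Dev < Vik < Udo < Isla < Faye < Zane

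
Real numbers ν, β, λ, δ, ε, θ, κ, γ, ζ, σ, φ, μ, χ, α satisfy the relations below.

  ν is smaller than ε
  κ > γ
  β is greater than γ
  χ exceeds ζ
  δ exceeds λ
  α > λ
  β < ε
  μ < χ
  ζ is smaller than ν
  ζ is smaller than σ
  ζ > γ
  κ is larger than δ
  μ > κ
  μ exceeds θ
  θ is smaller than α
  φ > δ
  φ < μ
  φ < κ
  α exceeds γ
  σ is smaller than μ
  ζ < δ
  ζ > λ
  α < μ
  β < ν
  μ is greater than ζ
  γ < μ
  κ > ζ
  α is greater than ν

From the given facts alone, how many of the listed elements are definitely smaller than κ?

The elements the relations force below κ are γ, λ, ζ, δ, φ — no chain reaches any other.
That is 5.

5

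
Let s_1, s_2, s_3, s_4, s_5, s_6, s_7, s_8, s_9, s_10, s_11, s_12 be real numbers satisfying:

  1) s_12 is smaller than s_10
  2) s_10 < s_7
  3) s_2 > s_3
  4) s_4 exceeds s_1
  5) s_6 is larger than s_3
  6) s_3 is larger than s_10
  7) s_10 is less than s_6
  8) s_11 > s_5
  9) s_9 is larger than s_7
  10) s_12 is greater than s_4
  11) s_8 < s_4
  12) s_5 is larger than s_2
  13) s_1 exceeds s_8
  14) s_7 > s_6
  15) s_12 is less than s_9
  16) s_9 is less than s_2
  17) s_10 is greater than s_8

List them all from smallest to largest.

The consecutive links are each given: s_8 < s_1; s_1 < s_4; s_4 < s_12; s_12 < s_10; s_10 < s_3; s_3 < s_6; s_6 < s_7; s_7 < s_9; s_9 < s_2; s_2 < s_5; s_5 < s_11.

s_8 < s_1 < s_4 < s_12 < s_10 < s_3 < s_6 < s_7 < s_9 < s_2 < s_5 < s_11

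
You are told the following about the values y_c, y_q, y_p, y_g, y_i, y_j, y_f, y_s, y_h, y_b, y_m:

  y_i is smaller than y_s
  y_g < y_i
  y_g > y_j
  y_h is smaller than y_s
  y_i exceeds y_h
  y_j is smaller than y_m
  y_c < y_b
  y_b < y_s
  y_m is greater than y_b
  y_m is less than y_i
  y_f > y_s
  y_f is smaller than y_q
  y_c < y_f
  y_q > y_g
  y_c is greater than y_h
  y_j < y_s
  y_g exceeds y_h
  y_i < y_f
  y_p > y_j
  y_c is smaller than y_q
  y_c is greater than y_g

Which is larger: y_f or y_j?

y_f

Chaining the given relations: y_j < y_g < y_c < y_b < y_m < y_i < y_s < y_f.
So y_j < y_f; y_f is the larger of the two.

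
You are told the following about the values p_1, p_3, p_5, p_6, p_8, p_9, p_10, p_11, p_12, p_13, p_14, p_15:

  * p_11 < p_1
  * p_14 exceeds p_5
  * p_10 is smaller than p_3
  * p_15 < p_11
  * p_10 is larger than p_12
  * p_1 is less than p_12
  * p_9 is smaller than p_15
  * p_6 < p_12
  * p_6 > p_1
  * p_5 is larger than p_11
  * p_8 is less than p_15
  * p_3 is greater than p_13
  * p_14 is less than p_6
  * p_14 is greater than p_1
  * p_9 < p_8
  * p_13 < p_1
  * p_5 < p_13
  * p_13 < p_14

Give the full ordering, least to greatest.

The consecutive links are each given: p_9 < p_8; p_8 < p_15; p_15 < p_11; p_11 < p_5; p_5 < p_13; p_13 < p_1; p_1 < p_14; p_14 < p_6; p_6 < p_12; p_12 < p_10; p_10 < p_3.

p_9 < p_8 < p_15 < p_11 < p_5 < p_13 < p_1 < p_14 < p_6 < p_12 < p_10 < p_3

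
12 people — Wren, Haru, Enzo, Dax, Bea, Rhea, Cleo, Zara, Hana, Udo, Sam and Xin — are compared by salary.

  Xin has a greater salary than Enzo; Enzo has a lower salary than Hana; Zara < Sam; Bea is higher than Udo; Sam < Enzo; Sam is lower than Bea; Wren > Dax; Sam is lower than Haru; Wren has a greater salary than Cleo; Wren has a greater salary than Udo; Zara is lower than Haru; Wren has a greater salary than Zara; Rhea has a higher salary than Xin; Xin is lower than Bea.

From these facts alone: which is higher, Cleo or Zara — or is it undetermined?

Following every chain through Zara: above Zara we get Sam, Enzo, Hana, Xin, Haru, Wren, Rhea, Bea.
Cleo is not reached, and no chain runs the other way from Cleo to Zara.
So the given relations leave the order of Zara and Cleo undetermined.

undetermined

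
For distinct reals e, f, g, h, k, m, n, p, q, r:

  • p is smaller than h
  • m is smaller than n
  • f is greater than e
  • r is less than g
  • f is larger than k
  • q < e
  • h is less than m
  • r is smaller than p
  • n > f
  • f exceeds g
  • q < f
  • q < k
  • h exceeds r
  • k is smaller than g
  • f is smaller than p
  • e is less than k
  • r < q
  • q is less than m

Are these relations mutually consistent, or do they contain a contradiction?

consistent

Every relation is compatible with r < q < e < k < g < f < p < h < m < n; the set is consistent.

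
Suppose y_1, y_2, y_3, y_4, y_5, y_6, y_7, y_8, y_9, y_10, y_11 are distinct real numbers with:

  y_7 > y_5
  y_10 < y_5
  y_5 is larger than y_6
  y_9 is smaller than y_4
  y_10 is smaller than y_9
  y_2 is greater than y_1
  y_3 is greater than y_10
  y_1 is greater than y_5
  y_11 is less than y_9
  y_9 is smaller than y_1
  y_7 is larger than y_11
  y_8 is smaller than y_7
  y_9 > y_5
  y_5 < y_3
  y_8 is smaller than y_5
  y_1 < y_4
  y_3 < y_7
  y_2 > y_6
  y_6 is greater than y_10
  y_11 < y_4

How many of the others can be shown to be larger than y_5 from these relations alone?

The elements the relations force above y_5 are y_3, y_9, y_1, y_4, y_7, y_2 — no chain reaches any other.
That is 6.

6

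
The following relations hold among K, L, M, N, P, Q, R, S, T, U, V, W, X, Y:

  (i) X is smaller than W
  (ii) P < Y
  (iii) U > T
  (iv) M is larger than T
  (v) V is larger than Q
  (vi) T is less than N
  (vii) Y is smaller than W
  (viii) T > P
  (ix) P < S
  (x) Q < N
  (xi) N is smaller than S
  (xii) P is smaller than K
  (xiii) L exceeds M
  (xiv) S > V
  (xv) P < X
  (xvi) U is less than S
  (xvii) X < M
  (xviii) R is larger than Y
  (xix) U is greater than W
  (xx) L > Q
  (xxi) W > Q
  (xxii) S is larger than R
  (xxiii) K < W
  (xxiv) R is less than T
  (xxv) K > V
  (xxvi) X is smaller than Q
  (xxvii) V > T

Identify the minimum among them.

Y is not least since P < Y; R is not least since Y < R; X is not least since P < X; Q is not least since X < Q; T is not least since P < T; V is not least since Q < V; K is not least since P < K; W is not least since Q < W; M is not least since X < M; U is not least since T < U; L is not least since M < L; N is not least since Q < N; S is not least since N < S.
Only P has nothing below it, so P is the minimum.

P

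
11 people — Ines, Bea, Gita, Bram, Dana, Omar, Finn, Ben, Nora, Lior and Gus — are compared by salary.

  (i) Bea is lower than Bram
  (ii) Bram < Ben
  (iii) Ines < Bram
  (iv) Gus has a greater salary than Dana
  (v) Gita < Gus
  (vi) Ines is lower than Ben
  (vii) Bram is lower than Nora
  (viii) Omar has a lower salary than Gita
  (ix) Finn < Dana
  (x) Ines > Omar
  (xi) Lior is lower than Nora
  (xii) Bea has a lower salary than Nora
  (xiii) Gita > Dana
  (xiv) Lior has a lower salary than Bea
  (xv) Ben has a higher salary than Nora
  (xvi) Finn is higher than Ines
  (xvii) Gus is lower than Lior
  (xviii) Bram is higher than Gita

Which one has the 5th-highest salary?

The consecutive relations fix a unique order: Omar < Ines < Finn < Dana < Gita < Gus < Lior < Bea < Bram < Nora < Ben.
Counting 5 from the largest end gives Lior.

Lior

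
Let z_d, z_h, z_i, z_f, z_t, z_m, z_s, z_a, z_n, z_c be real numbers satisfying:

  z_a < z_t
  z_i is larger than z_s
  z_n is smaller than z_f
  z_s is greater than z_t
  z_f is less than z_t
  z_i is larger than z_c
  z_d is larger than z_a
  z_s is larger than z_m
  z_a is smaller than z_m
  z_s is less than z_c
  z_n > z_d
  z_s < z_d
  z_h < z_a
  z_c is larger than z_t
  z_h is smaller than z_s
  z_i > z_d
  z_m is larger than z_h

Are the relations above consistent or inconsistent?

inconsistent

We have z_t < z_s stated directly, yet also z_s < z_d < z_n < z_f < z_t by chaining the others — so z_s < z_t. Contradiction.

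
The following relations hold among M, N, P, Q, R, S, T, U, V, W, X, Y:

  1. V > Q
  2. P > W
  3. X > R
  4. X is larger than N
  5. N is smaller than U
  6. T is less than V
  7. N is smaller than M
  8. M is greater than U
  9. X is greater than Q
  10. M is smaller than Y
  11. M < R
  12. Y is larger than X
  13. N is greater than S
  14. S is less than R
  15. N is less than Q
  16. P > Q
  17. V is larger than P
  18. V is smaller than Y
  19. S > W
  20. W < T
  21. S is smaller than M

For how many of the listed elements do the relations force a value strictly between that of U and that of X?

2

The relations place U below X. An element lies strictly between them when it is forced above U and also forced below X.
Above U: {M, R, Y}. Below X: {W, S, N, Q, M, R}.
Intersection: {M, R} — 2.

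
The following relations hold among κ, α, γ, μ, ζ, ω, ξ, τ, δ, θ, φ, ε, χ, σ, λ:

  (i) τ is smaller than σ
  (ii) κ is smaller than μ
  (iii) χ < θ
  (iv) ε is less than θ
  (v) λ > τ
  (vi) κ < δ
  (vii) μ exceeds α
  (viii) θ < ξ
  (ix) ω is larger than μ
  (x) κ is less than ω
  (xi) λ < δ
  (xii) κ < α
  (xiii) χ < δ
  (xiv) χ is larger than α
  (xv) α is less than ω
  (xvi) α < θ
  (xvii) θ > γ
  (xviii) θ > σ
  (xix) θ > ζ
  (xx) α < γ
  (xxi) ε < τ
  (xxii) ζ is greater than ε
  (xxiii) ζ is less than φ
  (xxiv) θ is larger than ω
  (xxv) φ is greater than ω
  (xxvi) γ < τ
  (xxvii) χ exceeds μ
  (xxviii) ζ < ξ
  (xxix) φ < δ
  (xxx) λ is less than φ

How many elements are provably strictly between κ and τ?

The relations place κ below τ. An element lies strictly between them when it is forced above κ and also forced below τ.
Above κ: {α, μ, γ, χ, σ, ω, λ, θ, ξ, φ, δ}. Below τ: {ε, α, γ}.
Intersection: {α, γ} — 2.

2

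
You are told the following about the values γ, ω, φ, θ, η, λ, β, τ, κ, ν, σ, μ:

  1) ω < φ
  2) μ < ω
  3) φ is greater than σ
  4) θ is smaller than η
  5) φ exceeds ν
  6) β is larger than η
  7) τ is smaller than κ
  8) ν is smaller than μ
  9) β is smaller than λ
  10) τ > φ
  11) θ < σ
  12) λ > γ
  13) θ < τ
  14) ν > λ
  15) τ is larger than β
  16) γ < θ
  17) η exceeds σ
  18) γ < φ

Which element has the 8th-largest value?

The consecutive relations fix a unique order: γ < θ < σ < η < β < λ < ν < μ < ω < φ < τ < κ.
The 8th largest is β.

β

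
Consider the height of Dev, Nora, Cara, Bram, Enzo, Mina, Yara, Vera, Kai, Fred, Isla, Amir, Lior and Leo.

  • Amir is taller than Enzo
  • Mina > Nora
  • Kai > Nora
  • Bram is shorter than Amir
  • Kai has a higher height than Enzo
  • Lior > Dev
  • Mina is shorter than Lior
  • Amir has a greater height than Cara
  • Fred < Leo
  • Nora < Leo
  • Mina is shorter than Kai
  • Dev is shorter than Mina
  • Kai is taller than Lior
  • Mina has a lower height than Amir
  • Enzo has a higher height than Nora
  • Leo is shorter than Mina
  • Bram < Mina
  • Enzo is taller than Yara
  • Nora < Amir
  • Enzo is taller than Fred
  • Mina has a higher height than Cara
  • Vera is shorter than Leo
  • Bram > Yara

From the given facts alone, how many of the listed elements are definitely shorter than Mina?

Directly below Mina: Nora, Leo, Cara, Bram, Dev.
One step further: Yara, Vera, Fred (8 so far).
Nothing else is reachable below Mina; 8 in all.

8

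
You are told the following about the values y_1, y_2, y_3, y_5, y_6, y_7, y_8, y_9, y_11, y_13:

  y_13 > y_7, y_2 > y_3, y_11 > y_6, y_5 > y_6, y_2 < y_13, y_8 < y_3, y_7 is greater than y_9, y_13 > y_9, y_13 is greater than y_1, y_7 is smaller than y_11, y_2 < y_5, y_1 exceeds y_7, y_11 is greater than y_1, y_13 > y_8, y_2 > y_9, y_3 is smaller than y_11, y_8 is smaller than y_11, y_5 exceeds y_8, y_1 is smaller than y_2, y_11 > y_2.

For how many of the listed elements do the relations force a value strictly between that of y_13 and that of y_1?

The relations place y_1 below y_13. An element lies strictly between them when it is forced above y_1 and also forced below y_13.
Above y_1: {y_2, y_5, y_11}. Below y_13: {y_9, y_7, y_8, y_3, y_2}.
Intersection: {y_2} — 1.

1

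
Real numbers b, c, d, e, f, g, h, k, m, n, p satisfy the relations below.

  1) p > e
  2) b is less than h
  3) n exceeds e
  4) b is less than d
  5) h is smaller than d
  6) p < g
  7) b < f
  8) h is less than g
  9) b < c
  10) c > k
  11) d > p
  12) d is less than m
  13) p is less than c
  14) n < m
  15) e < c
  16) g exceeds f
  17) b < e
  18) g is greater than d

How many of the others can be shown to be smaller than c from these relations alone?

4

Directly below c: b, e, p, k.
Nothing else is reachable below c; 4 in all.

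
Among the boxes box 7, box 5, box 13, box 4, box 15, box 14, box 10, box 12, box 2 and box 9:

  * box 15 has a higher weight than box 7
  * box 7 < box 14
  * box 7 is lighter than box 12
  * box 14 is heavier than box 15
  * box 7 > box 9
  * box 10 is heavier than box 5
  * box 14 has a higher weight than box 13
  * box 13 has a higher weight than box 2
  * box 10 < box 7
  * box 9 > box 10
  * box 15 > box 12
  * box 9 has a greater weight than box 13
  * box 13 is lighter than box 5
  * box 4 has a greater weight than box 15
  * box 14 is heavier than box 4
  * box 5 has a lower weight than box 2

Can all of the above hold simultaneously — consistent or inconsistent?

We have box 5 < box 2 stated directly, yet also box 2 < box 13 < box 5 by chaining the others — so box 2 < box 5. Contradiction.

inconsistent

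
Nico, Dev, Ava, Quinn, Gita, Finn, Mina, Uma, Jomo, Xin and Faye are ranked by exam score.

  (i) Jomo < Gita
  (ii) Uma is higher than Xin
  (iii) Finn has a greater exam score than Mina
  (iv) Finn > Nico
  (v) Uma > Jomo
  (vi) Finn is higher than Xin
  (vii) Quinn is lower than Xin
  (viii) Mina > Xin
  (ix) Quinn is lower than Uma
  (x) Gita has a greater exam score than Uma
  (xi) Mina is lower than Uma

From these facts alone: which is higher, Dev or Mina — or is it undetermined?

undetermined

Following every chain through Mina: above Mina we get Uma, Finn, Gita; below Mina we get Quinn, Xin.
Dev is not reached, and no chain runs the other way from Dev to Mina.
So the given relations leave the order of Mina and Dev undetermined.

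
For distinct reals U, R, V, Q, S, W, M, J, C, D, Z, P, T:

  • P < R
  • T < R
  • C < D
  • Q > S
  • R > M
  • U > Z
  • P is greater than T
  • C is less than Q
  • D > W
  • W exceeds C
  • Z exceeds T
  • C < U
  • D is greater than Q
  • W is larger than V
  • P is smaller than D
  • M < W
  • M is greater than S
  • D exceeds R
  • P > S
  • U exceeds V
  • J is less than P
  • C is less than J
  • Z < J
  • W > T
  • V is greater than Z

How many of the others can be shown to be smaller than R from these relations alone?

Directly below R: T, M, P.
One step further: S, J (5 so far).
One step further: C, Z (7 so far).
Nothing else is reachable below R; 7 in all.

7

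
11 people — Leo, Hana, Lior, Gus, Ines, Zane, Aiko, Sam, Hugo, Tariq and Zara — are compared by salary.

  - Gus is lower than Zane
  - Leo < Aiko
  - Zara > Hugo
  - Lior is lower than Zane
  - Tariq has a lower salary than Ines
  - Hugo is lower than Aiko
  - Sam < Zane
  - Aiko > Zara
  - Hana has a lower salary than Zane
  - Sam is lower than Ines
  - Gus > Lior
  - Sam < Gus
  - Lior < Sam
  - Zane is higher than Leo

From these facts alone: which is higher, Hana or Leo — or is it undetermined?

Following every chain through Leo: above Leo we get Zane, Aiko.
Hana is not reached, and no chain runs the other way from Hana to Leo.
So the given relations leave the order of Leo and Hana undetermined.

undetermined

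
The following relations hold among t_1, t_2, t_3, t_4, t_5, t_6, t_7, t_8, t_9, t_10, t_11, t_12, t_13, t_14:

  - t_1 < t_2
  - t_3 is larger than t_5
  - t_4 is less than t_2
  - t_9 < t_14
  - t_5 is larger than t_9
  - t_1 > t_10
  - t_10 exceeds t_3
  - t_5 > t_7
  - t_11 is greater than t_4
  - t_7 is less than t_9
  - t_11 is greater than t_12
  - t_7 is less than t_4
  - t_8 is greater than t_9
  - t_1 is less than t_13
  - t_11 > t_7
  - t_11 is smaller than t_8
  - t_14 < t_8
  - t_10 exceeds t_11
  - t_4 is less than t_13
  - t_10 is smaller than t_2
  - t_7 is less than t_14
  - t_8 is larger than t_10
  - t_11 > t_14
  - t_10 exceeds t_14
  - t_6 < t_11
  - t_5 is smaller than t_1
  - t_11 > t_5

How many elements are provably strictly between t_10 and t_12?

The relations place t_12 below t_10. An element lies strictly between them when it is forced above t_12 and also forced below t_10.
Above t_12: {t_11, t_1, t_8, t_13, t_2}. Below t_10: {t_7, t_9, t_14, t_4, t_6, t_5, t_3, t_11}.
Intersection: {t_11} — 1.

1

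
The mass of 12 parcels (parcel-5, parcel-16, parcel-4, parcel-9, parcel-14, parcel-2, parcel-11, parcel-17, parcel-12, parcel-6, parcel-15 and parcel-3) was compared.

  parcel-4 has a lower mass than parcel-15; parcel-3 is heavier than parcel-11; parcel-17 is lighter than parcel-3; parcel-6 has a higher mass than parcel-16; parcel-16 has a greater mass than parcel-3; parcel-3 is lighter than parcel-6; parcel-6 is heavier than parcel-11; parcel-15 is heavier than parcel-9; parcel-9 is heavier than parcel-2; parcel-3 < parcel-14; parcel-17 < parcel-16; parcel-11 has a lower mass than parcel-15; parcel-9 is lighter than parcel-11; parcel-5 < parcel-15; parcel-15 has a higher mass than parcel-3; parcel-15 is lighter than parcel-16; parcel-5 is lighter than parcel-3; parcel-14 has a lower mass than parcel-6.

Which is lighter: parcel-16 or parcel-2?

parcel-2 < parcel-9 < parcel-11 < parcel-3 < parcel-15 < parcel-16, by transitivity through parcel-9, parcel-11, parcel-3, parcel-15.
So parcel-2 < parcel-16; parcel-2 is the lighter of the two.

parcel-2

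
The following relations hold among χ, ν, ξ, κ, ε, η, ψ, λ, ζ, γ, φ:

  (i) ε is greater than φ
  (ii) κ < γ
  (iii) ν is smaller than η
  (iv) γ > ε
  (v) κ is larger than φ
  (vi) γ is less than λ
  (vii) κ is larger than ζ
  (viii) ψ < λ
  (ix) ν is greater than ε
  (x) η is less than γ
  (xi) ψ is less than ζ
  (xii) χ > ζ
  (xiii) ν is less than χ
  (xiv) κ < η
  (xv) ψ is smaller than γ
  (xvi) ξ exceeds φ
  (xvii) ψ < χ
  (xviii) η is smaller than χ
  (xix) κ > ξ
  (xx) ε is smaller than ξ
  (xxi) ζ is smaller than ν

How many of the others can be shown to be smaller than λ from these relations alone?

9

The elements the relations force below λ are φ, ε, ξ, ψ, ζ, ν, κ, η, γ — no chain reaches any other.
That is 9.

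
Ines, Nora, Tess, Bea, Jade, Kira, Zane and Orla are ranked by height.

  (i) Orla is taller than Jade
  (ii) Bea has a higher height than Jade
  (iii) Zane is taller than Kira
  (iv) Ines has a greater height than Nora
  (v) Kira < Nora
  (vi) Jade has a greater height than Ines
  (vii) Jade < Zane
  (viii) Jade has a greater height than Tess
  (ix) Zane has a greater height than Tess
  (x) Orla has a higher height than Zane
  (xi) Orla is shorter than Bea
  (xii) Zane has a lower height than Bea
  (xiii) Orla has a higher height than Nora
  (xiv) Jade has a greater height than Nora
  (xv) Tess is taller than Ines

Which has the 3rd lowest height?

Ines

Piecing the relations together gives one ordering: Kira < Nora < Ines < Tess < Jade < Zane < Orla < Bea.
Counting 3 from the smallest end gives Ines.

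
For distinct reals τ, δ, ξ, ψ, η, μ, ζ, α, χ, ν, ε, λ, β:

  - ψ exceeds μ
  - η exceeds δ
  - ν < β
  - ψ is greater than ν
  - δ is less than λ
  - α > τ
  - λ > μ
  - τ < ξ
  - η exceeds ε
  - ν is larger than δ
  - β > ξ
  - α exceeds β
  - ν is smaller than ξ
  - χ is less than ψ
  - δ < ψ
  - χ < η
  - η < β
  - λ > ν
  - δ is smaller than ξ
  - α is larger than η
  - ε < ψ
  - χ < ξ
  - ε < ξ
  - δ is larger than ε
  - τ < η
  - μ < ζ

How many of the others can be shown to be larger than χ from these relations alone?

5

The elements the relations force above χ are ξ, η, ψ, β, α — no chain reaches any other.
That is 5.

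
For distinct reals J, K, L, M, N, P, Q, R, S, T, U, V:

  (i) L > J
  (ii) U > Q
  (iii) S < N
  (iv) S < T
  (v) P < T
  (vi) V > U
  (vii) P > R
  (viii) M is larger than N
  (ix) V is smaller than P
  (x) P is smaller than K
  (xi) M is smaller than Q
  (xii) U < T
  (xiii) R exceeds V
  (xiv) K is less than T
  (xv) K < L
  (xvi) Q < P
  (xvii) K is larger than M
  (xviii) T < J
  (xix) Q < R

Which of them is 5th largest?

P

Chaining the given pairs: S < N < M < Q < U < V < R < P < K < T < J < L.
Counting 5 from the largest end gives P.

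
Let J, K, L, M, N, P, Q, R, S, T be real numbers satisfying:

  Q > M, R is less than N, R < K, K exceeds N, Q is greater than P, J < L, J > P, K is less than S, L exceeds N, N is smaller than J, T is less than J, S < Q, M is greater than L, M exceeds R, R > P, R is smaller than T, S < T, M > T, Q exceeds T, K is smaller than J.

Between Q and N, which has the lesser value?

N

Chaining the given relations: N < K < S < T < J < L < M < Q.
So N < Q; N is the smaller of the two.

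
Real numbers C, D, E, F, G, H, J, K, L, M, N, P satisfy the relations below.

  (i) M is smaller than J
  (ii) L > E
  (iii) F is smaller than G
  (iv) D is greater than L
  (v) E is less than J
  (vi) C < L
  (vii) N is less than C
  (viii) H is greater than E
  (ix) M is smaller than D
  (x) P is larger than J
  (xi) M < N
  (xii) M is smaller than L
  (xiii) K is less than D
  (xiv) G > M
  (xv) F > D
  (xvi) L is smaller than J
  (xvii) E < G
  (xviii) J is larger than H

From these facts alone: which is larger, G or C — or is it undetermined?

G

Link the given pairs in sequence: C < L; L < D; D < F; F < G.
Together: C < L < D < F < G.
So G is larger.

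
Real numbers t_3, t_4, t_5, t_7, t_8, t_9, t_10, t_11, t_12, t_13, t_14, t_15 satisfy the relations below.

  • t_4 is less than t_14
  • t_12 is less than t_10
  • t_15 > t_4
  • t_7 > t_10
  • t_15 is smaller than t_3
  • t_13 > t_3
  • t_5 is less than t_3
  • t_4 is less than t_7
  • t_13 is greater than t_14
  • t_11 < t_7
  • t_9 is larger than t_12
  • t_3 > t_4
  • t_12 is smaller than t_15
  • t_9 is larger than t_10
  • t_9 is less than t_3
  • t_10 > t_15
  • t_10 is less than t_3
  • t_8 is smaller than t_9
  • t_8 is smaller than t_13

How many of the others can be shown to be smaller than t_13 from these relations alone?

From t_13 the given relations immediately reach t_8, t_3, t_14.
From those, t_4, t_5, t_15, t_10, t_9 — 8 in total.
From those, t_12 — 9 in total.
No other element is forced below t_13 by the given relations, so the count is 9.

9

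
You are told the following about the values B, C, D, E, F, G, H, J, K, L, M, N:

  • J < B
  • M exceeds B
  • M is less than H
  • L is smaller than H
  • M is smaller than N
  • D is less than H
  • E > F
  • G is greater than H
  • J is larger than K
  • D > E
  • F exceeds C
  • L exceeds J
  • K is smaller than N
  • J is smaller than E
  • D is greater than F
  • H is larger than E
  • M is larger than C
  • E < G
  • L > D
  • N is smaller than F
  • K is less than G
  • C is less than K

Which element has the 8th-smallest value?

E

Chaining the given pairs: C < K < J < B < M < N < F < E < D < L < H < G.
Counting 8 from the smallest end gives E.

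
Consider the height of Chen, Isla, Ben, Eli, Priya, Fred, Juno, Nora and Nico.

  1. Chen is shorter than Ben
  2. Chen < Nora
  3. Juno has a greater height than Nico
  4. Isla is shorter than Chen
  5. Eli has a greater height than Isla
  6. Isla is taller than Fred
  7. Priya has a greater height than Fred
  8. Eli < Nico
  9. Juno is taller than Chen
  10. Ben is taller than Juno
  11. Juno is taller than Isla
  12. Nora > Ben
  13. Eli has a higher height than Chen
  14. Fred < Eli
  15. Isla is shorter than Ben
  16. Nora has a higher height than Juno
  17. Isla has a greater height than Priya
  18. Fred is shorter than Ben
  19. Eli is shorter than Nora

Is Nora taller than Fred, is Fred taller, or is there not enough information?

Nora

Chaining the given relations: Fred < Priya < Isla < Chen < Eli < Nico < Juno < Ben < Nora.
So Nora is taller.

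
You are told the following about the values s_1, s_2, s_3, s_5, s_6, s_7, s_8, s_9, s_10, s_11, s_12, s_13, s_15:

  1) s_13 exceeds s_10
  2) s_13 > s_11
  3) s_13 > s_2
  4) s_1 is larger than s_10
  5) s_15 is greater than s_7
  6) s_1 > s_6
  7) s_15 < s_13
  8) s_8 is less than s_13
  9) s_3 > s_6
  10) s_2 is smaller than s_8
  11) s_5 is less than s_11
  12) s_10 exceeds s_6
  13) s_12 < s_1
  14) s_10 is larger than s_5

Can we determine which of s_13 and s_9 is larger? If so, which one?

Following every chain through s_9: nothing is chained to s_9.
s_13 is not reached, and no chain runs the other way from s_13 to s_9.
So the given relations leave the order of s_9 and s_13 undetermined.

undetermined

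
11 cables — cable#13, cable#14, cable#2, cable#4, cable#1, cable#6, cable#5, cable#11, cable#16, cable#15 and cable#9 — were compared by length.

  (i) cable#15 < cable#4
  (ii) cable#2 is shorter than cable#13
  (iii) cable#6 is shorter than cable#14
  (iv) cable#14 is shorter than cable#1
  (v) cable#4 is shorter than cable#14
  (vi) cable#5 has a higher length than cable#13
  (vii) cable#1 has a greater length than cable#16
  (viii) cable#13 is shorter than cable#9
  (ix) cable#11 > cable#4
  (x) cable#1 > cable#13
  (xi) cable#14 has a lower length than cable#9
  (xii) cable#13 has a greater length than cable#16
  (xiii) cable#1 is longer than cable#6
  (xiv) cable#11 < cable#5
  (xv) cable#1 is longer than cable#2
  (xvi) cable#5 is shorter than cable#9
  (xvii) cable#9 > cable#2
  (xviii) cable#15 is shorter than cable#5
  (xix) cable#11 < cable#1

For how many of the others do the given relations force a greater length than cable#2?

4

From cable#2 the given relations immediately reach cable#13, cable#1, cable#9.
From those, cable#5 — 4 in total.
Nothing else is reachable above cable#2; 4 in all.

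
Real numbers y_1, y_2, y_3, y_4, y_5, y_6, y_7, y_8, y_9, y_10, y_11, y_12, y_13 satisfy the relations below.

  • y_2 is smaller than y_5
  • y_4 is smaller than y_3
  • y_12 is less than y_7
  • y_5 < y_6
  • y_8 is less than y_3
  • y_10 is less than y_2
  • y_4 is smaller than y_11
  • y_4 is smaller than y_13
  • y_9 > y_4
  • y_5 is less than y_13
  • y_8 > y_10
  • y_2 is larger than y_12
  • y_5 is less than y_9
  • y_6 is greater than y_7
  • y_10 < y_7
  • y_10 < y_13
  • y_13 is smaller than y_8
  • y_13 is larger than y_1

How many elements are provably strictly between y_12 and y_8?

Chaining upward from y_12 reaches: y_2, y_7, y_5, y_13, y_9, y_6, y_3.
Chaining downward from y_8 reaches: y_4, y_1, y_10, y_2, y_5, y_13.
Strictly between y_12 and y_8 are those in both lists: y_2, y_5, y_13 — 3 elements.

3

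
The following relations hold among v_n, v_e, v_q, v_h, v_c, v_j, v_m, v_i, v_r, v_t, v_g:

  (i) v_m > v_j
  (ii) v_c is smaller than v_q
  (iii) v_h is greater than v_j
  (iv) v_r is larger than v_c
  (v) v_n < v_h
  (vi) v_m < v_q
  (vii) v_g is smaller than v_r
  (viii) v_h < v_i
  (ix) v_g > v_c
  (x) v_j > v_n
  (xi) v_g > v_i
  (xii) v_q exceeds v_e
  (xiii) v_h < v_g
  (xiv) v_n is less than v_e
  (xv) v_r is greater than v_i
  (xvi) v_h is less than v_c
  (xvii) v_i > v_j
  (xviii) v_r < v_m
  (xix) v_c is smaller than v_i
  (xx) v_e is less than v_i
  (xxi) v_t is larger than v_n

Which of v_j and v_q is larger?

The relevant relations are v_j < v_h; v_h < v_c; v_c < v_i; v_i < v_g; v_g < v_r; v_r < v_m; v_m < v_q.
Chaining these gives v_j < v_h < v_c < v_i < v_g < v_r < v_m < v_q.
So v_j < v_q; v_q is the larger of the two.

v_q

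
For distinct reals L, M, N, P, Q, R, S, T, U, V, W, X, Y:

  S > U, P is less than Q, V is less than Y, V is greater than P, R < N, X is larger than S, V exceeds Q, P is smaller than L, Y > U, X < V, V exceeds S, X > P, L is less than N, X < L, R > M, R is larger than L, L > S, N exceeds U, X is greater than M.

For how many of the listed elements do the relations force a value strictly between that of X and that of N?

The relations place X below N. An element lies strictly between them when it is forced above X and also forced below N.
Above X: {V, Y, L, R}. Below N: {M, P, U, S, L, R}.
Intersection: {L, R} — 2.

2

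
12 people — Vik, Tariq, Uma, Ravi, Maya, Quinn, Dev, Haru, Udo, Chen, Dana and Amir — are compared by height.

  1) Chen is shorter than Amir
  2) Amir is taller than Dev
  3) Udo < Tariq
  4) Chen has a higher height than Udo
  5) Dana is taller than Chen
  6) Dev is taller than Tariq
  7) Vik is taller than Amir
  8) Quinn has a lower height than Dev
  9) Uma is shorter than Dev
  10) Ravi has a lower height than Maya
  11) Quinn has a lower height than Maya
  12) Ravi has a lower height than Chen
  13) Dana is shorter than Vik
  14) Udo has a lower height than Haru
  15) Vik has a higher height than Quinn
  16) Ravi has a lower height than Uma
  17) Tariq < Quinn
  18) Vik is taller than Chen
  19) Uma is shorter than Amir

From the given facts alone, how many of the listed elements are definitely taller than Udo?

Directly above Udo: Tariq, Chen, Haru.
One step further: Quinn, Dana, Dev, Amir, Vik (8 so far).
One step further: Maya (9 so far).
Nothing else is reachable above Udo; 9 in all.

9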